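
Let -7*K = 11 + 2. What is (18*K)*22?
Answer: -5148/7 ≈ -735.43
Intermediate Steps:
K = -13/7 (K = -(11 + 2)/7 = -1/7*13 = -13/7 ≈ -1.8571)
(18*K)*22 = (18*(-13/7))*22 = -234/7*22 = -5148/7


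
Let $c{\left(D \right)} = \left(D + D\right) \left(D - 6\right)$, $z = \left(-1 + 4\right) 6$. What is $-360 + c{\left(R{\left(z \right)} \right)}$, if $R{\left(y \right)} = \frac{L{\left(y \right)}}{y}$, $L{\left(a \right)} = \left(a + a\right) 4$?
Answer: $-328$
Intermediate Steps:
$L{\left(a \right)} = 8 a$ ($L{\left(a \right)} = 2 a 4 = 8 a$)
$z = 18$ ($z = 3 \cdot 6 = 18$)
$R{\left(y \right)} = 8$ ($R{\left(y \right)} = \frac{8 y}{y} = 8$)
$c{\left(D \right)} = 2 D \left(-6 + D\right)$
$-360 + c{\left(R{\left(z \right)} \right)} = -360 + 2 \cdot 8 \left(-6 + 8\right) = -360 + 2 \cdot 8 \cdot 2 = -360 + 32 = -328$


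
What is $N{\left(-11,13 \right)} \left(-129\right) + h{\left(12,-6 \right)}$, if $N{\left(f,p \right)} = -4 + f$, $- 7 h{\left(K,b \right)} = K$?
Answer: $\frac{13533}{7} \approx 1933.3$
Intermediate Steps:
$h{\left(K,b \right)} = - \frac{K}{7}$
$N{\left(-11,13 \right)} \left(-129\right) + h{\left(12,-6 \right)} = \left(-4 - 11\right) \left(-129\right) - \frac{12}{7} = \left(-15\right) \left(-129\right) - \frac{12}{7} = 1935 - \frac{12}{7} = \frac{13533}{7}$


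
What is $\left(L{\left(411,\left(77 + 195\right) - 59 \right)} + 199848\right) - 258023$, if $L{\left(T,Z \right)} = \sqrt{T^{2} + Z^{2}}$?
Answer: $-58175 + 3 \sqrt{23810} \approx -57712.0$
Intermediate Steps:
$\left(L{\left(411,\left(77 + 195\right) - 59 \right)} + 199848\right) - 258023 = \left(\sqrt{411^{2} + \left(\left(77 + 195\right) - 59\right)^{2}} + 199848\right) - 258023 = \left(\sqrt{168921 + \left(272 - 59\right)^{2}} + 199848\right) - 258023 = \left(\sqrt{168921 + 213^{2}} + 199848\right) - 258023 = \left(\sqrt{168921 + 45369} + 199848\right) - 258023 = \left(\sqrt{214290} + 199848\right) - 258023 = \left(3 \sqrt{23810} + 199848\right) - 258023 = \left(199848 + 3 \sqrt{23810}\right) - 258023 = -58175 + 3 \sqrt{23810}$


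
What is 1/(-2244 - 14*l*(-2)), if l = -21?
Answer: -1/2832 ≈ -0.00035311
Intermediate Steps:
1/(-2244 - 14*l*(-2)) = 1/(-2244 - 14*(-21)*(-2)) = 1/(-2244 + 294*(-2)) = 1/(-2244 - 588) = 1/(-2832) = -1/2832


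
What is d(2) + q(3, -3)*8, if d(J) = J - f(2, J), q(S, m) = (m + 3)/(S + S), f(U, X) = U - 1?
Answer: 1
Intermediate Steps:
f(U, X) = -1 + U
q(S, m) = (3 + m)/(2*S) (q(S, m) = (3 + m)/((2*S)) = (3 + m)*(1/(2*S)) = (3 + m)/(2*S))
d(J) = -1 + J (d(J) = J - (-1 + 2) = J - 1*1 = J - 1 = -1 + J)
d(2) + q(3, -3)*8 = (-1 + 2) + ((½)*(3 - 3)/3)*8 = 1 + ((½)*(⅓)*0)*8 = 1 + 0*8 = 1 + 0 = 1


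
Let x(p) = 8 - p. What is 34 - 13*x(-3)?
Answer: -109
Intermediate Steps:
34 - 13*x(-3) = 34 - 13*(8 - 1*(-3)) = 34 - 13*(8 + 3) = 34 - 13*11 = 34 - 143 = -109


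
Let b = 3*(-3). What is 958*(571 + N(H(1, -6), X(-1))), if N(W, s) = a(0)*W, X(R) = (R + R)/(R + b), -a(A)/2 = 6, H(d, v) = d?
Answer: 535522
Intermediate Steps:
a(A) = -12 (a(A) = -2*6 = -12)
b = -9
X(R) = 2*R/(-9 + R) (X(R) = (R + R)/(R - 9) = (2*R)/(-9 + R) = 2*R/(-9 + R))
N(W, s) = -12*W
958*(571 + N(H(1, -6), X(-1))) = 958*(571 - 12*1) = 958*(571 - 12) = 958*559 = 535522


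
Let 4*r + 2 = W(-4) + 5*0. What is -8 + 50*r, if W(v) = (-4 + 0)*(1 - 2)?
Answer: 17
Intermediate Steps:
W(v) = 4 (W(v) = -4*(-1) = 4)
r = ½ (r = -½ + (4 + 5*0)/4 = -½ + (4 + 0)/4 = -½ + (¼)*4 = -½ + 1 = ½ ≈ 0.50000)
-8 + 50*r = -8 + 50*(½) = -8 + 25 = 17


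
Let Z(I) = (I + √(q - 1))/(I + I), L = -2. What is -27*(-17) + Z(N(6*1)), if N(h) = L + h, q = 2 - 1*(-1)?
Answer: 919/2 + √2/8 ≈ 459.68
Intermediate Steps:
q = 3 (q = 2 + 1 = 3)
N(h) = -2 + h
Z(I) = (I + √2)/(2*I) (Z(I) = (I + √(3 - 1))/(I + I) = (I + √2)/((2*I)) = (I + √2)*(1/(2*I)) = (I + √2)/(2*I))
-27*(-17) + Z(N(6*1)) = -27*(-17) + ((-2 + 6*1) + √2)/(2*(-2 + 6*1)) = 459 + ((-2 + 6) + √2)/(2*(-2 + 6)) = 459 + (½)*(4 + √2)/4 = 459 + (½)*(¼)*(4 + √2) = 459 + (½ + √2/8) = 919/2 + √2/8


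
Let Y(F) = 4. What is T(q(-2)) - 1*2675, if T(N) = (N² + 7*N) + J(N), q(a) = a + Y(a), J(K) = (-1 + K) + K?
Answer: -2654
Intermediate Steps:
J(K) = -1 + 2*K
q(a) = 4 + a (q(a) = a + 4 = 4 + a)
T(N) = -1 + N² + 9*N (T(N) = (N² + 7*N) + (-1 + 2*N) = -1 + N² + 9*N)
T(q(-2)) - 1*2675 = (-1 + (4 - 2)² + 9*(4 - 2)) - 1*2675 = (-1 + 2² + 9*2) - 2675 = (-1 + 4 + 18) - 2675 = 21 - 2675 = -2654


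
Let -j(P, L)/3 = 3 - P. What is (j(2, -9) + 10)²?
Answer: 49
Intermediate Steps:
j(P, L) = -9 + 3*P (j(P, L) = -3*(3 - P) = -9 + 3*P)
(j(2, -9) + 10)² = ((-9 + 3*2) + 10)² = ((-9 + 6) + 10)² = (-3 + 10)² = 7² = 49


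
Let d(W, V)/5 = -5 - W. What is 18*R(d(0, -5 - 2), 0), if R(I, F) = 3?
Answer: 54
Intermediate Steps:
d(W, V) = -25 - 5*W (d(W, V) = 5*(-5 - W) = -25 - 5*W)
18*R(d(0, -5 - 2), 0) = 18*3 = 54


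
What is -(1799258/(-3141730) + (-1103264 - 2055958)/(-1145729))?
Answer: -3931980232489/1799785585585 ≈ -2.1847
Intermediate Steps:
-(1799258/(-3141730) + (-1103264 - 2055958)/(-1145729)) = -(1799258*(-1/3141730) - 3159222*(-1/1145729)) = -(-899629/1570865 + 3159222/1145729) = -1*3931980232489/1799785585585 = -3931980232489/1799785585585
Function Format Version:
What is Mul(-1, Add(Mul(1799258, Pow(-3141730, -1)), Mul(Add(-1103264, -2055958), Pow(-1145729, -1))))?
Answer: Rational(-3931980232489, 1799785585585) ≈ -2.1847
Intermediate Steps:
Mul(-1, Add(Mul(1799258, Pow(-3141730, -1)), Mul(Add(-1103264, -2055958), Pow(-1145729, -1)))) = Mul(-1, Add(Mul(1799258, Rational(-1, 3141730)), Mul(-3159222, Rational(-1, 1145729)))) = Mul(-1, Add(Rational(-899629, 1570865), Rational(3159222, 1145729))) = Mul(-1, Rational(3931980232489, 1799785585585)) = Rational(-3931980232489, 1799785585585)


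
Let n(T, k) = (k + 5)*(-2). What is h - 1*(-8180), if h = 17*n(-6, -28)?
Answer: 8962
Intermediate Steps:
n(T, k) = -10 - 2*k (n(T, k) = (5 + k)*(-2) = -10 - 2*k)
h = 782 (h = 17*(-10 - 2*(-28)) = 17*(-10 + 56) = 17*46 = 782)
h - 1*(-8180) = 782 - 1*(-8180) = 782 + 8180 = 8962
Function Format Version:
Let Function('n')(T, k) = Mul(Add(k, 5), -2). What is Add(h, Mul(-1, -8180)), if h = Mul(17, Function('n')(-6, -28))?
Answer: 8962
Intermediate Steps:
Function('n')(T, k) = Add(-10, Mul(-2, k)) (Function('n')(T, k) = Mul(Add(5, k), -2) = Add(-10, Mul(-2, k)))
h = 782 (h = Mul(17, Add(-10, Mul(-2, -28))) = Mul(17, Add(-10, 56)) = Mul(17, 46) = 782)
Add(h, Mul(-1, -8180)) = Add(782, Mul(-1, -8180)) = Add(782, 8180) = 8962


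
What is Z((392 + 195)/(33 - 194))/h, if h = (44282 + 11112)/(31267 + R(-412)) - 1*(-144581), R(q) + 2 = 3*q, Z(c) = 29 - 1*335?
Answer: -3062958/1447226081 ≈ -0.0021164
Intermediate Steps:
Z(c) = -306 (Z(c) = 29 - 335 = -306)
R(q) = -2 + 3*q
h = 4341678243/30029 (h = (44282 + 11112)/(31267 + (-2 + 3*(-412))) - 1*(-144581) = 55394/(31267 + (-2 - 1236)) + 144581 = 55394/(31267 - 1238) + 144581 = 55394/30029 + 144581 = 4341678243/30029 ≈ 1.4458e+5)
Z((392 + 195)/(33 - 194))/h = -306/4341678243/30029 = -306*30029/4341678243 = -3062958/1447226081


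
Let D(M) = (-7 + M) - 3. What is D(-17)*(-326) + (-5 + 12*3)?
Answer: 8833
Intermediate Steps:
D(M) = -10 + M
D(-17)*(-326) + (-5 + 12*3) = (-10 - 17)*(-326) + (-5 + 12*3) = -27*(-326) + (-5 + 36) = 8802 + 31 = 8833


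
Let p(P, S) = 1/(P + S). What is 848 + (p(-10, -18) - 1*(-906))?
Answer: 49111/28 ≈ 1754.0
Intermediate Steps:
848 + (p(-10, -18) - 1*(-906)) = 848 + (1/(-10 - 18) - 1*(-906)) = 848 + (1/(-28) + 906) = 848 + (-1/28 + 906) = 848 + 25367/28 = 49111/28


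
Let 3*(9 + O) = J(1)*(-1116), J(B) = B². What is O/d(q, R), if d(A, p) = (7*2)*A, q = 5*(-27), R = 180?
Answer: 127/630 ≈ 0.20159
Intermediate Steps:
q = -135
d(A, p) = 14*A
O = -381 (O = -9 + (1²*(-1116))/3 = -9 + (1*(-1116))/3 = -9 + (⅓)*(-1116) = -9 - 372 = -381)
O/d(q, R) = -381/(14*(-135)) = -381/(-1890) = -381*(-1/1890) = 127/630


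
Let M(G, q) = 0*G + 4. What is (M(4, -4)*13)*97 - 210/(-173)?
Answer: 872822/173 ≈ 5045.2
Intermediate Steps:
M(G, q) = 4 (M(G, q) = 0 + 4 = 4)
(M(4, -4)*13)*97 - 210/(-173) = (4*13)*97 - 210/(-173) = 52*97 - 210*(-1/173) = 5044 + 210/173 = 872822/173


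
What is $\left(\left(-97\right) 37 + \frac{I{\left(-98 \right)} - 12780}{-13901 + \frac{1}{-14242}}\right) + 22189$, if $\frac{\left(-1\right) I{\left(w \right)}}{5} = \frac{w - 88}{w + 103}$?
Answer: $\frac{1227523654516}{65992681} \approx 18601.0$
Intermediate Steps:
$I{\left(w \right)} = - \frac{5 \left(-88 + w\right)}{103 + w}$ ($I{\left(w \right)} = - 5 \frac{w - 88}{w + 103} = - 5 \frac{-88 + w}{103 + w} = - \frac{5 \left(-88 + w\right)}{103 + w}$)
$\left(\left(-97\right) 37 + \frac{I{\left(-98 \right)} - 12780}{-13901 + \frac{1}{-14242}}\right) + 22189 = \left(\left(-97\right) 37 + \frac{\frac{5 \left(88 - -98\right)}{103 - 98} - 12780}{-13901 + \frac{1}{-14242}}\right) + 22189 = \left(-3589 + \frac{\frac{5 \left(88 + 98\right)}{5} - 12780}{-13901 - \frac{1}{14242}}\right) + 22189 = \left(-3589 + \frac{5 \cdot \frac{1}{5} \cdot 186 - 12780}{- \frac{197978043}{14242}}\right) + 22189 = \left(-3589 + \left(186 - 12780\right) \left(- \frac{14242}{197978043}\right)\right) + 22189 = \left(-3589 - - \frac{59787916}{65992681}\right) + 22189 = \left(-3589 + \frac{59787916}{65992681}\right) + 22189 = - \frac{236787944193}{65992681} + 22189 = \frac{1227523654516}{65992681}$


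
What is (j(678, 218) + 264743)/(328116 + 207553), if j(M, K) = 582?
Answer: 265325/535669 ≈ 0.49532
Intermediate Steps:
(j(678, 218) + 264743)/(328116 + 207553) = (582 + 264743)/(328116 + 207553) = 265325/535669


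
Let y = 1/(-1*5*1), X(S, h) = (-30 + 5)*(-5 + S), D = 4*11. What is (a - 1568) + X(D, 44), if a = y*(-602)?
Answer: -12113/5 ≈ -2422.6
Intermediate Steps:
D = 44
X(S, h) = 125 - 25*S (X(S, h) = -25*(-5 + S) = 125 - 25*S)
y = -1/5 (y = 1/(-5*1) = 1/(-5) = -1/5 ≈ -0.20000)
a = 602/5 (a = -1/5*(-602) = 602/5 ≈ 120.40)
(a - 1568) + X(D, 44) = (602/5 - 1568) + (125 - 25*44) = -7238/5 + (125 - 1100) = -7238/5 - 975 = -12113/5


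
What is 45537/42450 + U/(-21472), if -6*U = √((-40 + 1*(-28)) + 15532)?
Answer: 15179/14150 + √3866/64416 ≈ 1.0737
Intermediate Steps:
U = -√3866/3 (U = -√((-40 + 1*(-28)) + 15532)/6 = -√((-40 - 28) + 15532)/6 = -√(-68 + 15532)/6 = -√3866/3 ≈ -20.726)
45537/42450 + U/(-21472) = 45537/42450 - √3866/3/(-21472) = 45537*(1/42450) - √3866/3*(-1/21472) = 15179/14150 + √3866/64416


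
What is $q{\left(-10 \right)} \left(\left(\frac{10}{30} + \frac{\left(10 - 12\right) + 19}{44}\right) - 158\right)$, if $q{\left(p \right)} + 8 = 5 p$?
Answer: $\frac{602069}{66} \approx 9122.3$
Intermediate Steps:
$q{\left(p \right)} = -8 + 5 p$
$q{\left(-10 \right)} \left(\left(\frac{10}{30} + \frac{\left(10 - 12\right) + 19}{44}\right) - 158\right) = \left(-8 + 5 \left(-10\right)\right) \left(\left(\frac{10}{30} + \frac{\left(10 - 12\right) + 19}{44}\right) - 158\right) = \left(-8 - 50\right) \left(\left(10 \cdot \frac{1}{30} + \left(-2 + 19\right) \frac{1}{44}\right) - 158\right) = - 58 \left(\left(\frac{1}{3} + 17 \cdot \frac{1}{44}\right) - 158\right) = - 58 \left(\left(\frac{1}{3} + \frac{17}{44}\right) - 158\right) = - 58 \left(\frac{95}{132} - 158\right) = \left(-58\right) \left(- \frac{20761}{132}\right) = \frac{602069}{66}$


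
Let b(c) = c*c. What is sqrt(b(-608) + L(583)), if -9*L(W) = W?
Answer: sqrt(3326393)/3 ≈ 607.95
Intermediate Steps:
b(c) = c**2
L(W) = -W/9
sqrt(b(-608) + L(583)) = sqrt((-608)**2 - 1/9*583) = sqrt(369664 - 583/9) = sqrt(3326393/9) = sqrt(3326393)/3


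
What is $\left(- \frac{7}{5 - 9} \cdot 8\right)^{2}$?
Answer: $196$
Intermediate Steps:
$\left(- \frac{7}{5 - 9} \cdot 8\right)^{2} = \left(- \frac{7}{-4} \cdot 8\right)^{2} = \left(\left(-7\right) \left(- \frac{1}{4}\right) 8\right)^{2} = \left(\frac{7}{4} \cdot 8\right)^{2} = 14^{2} = 196$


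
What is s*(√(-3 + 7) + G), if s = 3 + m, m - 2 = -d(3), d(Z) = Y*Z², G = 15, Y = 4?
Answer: -527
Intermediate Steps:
d(Z) = 4*Z²
m = -34 (m = 2 - 4*3² = 2 - 4*9 = 2 - 1*36 = 2 - 36 = -34)
s = -31 (s = 3 - 34 = -31)
s*(√(-3 + 7) + G) = -31*(√(-3 + 7) + 15) = -31*(√4 + 15) = -31*(2 + 15) = -31*17 = -527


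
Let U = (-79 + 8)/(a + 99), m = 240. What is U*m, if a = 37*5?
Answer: -60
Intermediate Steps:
a = 185
U = -¼ (U = (-79 + 8)/(185 + 99) = -71/284 = -71*1/284 = -¼ ≈ -0.25000)
U*m = -¼*240 = -60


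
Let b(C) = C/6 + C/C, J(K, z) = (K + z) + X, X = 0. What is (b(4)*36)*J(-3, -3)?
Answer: -360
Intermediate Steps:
J(K, z) = K + z (J(K, z) = (K + z) + 0 = K + z)
b(C) = 1 + C/6 (b(C) = C*(1/6) + 1 = C/6 + 1 = 1 + C/6)
(b(4)*36)*J(-3, -3) = ((1 + (1/6)*4)*36)*(-3 - 3) = ((1 + 2/3)*36)*(-6) = ((5/3)*36)*(-6) = 60*(-6) = -360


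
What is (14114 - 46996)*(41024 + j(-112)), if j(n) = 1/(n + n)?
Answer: -151082514375/112 ≈ -1.3490e+9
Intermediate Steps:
j(n) = 1/(2*n)
(14114 - 46996)*(41024 + j(-112)) = (14114 - 46996)*(41024 + (½)/(-112)) = -32882*(41024 + (½)*(-1/112)) = -32882*(41024 - 1/224) = -32882*9189375/224 = -151082514375/112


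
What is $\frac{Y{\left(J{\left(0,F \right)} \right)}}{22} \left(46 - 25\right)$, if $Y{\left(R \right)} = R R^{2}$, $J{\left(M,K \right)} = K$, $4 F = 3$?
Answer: $\frac{567}{1408} \approx 0.4027$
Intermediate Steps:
$F = \frac{3}{4}$ ($F = \frac{1}{4} \cdot 3 = \frac{3}{4} \approx 0.75$)
$Y{\left(R \right)} = R^{3}$
$\frac{Y{\left(J{\left(0,F \right)} \right)}}{22} \left(46 - 25\right) = \frac{\left(\frac{3}{4}\right)^{3}}{22} \left(46 - 25\right) = \frac{27}{64} \cdot \frac{1}{22} \cdot 21 = \frac{27}{1408} \cdot 21 = \frac{567}{1408}$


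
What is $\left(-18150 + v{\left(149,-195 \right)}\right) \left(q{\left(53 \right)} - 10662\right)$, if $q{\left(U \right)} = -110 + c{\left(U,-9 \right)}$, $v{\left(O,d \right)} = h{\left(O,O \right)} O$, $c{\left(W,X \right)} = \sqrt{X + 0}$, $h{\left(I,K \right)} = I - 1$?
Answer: $-42032344 + 11706 i \approx -4.2032 \cdot 10^{7} + 11706.0 i$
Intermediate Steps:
$h{\left(I,K \right)} = -1 + I$
$c{\left(W,X \right)} = \sqrt{X}$
$v{\left(O,d \right)} = O \left(-1 + O\right)$ ($v{\left(O,d \right)} = \left(-1 + O\right) O = O \left(-1 + O\right)$)
$q{\left(U \right)} = -110 + 3 i$ ($q{\left(U \right)} = -110 + \sqrt{-9} = -110 + 3 i$)
$\left(-18150 + v{\left(149,-195 \right)}\right) \left(q{\left(53 \right)} - 10662\right) = \left(-18150 + 149 \left(-1 + 149\right)\right) \left(\left(-110 + 3 i\right) - 10662\right) = \left(-18150 + 149 \cdot 148\right) \left(-10772 + 3 i\right) = \left(-18150 + 22052\right) \left(-10772 + 3 i\right) = 3902 \left(-10772 + 3 i\right) = -42032344 + 11706 i$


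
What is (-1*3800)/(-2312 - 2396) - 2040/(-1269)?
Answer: 1202210/497871 ≈ 2.4147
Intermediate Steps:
(-1*3800)/(-2312 - 2396) - 2040/(-1269) = -3800/(-4708) - 2040*(-1/1269) = -3800*(-1/4708) + 680/423 = 950/1177 + 680/423 = 1202210/497871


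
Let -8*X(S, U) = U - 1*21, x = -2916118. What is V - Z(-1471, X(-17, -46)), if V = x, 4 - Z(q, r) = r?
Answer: -23328909/8 ≈ -2.9161e+6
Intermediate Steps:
X(S, U) = 21/8 - U/8 (X(S, U) = -(U - 1*21)/8 = -(U - 21)/8 = -(-21 + U)/8 = 21/8 - U/8)
Z(q, r) = 4 - r
V = -2916118
V - Z(-1471, X(-17, -46)) = -2916118 - (4 - (21/8 - ⅛*(-46))) = -2916118 - (4 - (21/8 + 23/4)) = -2916118 - (4 - 1*67/8) = -2916118 - (4 - 67/8) = -2916118 - 1*(-35/8) = -2916118 + 35/8 = -23328909/8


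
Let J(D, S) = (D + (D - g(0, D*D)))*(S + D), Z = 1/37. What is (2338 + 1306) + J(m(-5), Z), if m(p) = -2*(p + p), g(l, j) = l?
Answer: 164468/37 ≈ 4445.1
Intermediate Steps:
Z = 1/37 ≈ 0.027027
m(p) = -4*p
J(D, S) = 2*D*(D + S) (J(D, S) = (D + (D - 1*0))*(S + D) = (D + (D + 0))*(D + S) = (D + D)*(D + S) = (2*D)*(D + S) = 2*D*(D + S))
(2338 + 1306) + J(m(-5), Z) = (2338 + 1306) + 2*(-4*(-5))*(-4*(-5) + 1/37) = 3644 + 2*20*(20 + 1/37) = 3644 + 2*20*(741/37) = 3644 + 29640/37 = 164468/37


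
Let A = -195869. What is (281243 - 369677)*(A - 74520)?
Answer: 23911580826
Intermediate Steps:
(281243 - 369677)*(A - 74520) = (281243 - 369677)*(-195869 - 74520) = -88434*(-270389) = 23911580826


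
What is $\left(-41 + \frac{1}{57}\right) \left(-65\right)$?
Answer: $\frac{151840}{57} \approx 2663.9$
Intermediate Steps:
$\left(-41 + \frac{1}{57}\right) \left(-65\right) = \left(- \frac{2336}{57}\right) \left(-65\right) = \frac{151840}{57}$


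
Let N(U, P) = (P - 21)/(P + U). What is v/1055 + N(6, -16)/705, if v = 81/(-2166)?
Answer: 1399646/268502775 ≈ 0.0052128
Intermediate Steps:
N(U, P) = (-21 + P)/(P + U)
v = -27/722 (v = 81*(-1/2166) = -27/722 ≈ -0.037396)
v/1055 + N(6, -16)/705 = -27/722/1055 + ((-21 - 16)/(-16 + 6))/705 = -27/722*1/1055 + (-37/(-10))*(1/705) = -27/761710 - ⅒*(-37)*(1/705) = -27/761710 + (37/10)*(1/705) = -27/761710 + 37/7050 = 1399646/268502775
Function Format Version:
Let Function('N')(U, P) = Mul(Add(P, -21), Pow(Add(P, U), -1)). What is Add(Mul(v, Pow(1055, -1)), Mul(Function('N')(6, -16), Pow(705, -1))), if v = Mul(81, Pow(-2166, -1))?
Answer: Rational(1399646, 268502775) ≈ 0.0052128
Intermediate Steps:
Function('N')(U, P) = Mul(Pow(Add(P, U), -1), Add(-21, P)) (Function('N')(U, P) = Mul(Add(-21, P), Pow(Add(P, U), -1)) = Mul(Pow(Add(P, U), -1), Add(-21, P)))
v = Rational(-27, 722) (v = Mul(81, Rational(-1, 2166)) = Rational(-27, 722) ≈ -0.037396)
Add(Mul(v, Pow(1055, -1)), Mul(Function('N')(6, -16), Pow(705, -1))) = Add(Mul(Rational(-27, 722), Pow(1055, -1)), Mul(Mul(Pow(Add(-16, 6), -1), Add(-21, -16)), Pow(705, -1))) = Add(Mul(Rational(-27, 722), Rational(1, 1055)), Mul(Mul(Pow(-10, -1), -37), Rational(1, 705))) = Add(Rational(-27, 761710), Mul(Mul(Rational(-1, 10), -37), Rational(1, 705))) = Add(Rational(-27, 761710), Mul(Rational(37, 10), Rational(1, 705))) = Add(Rational(-27, 761710), Rational(37, 7050)) = Rational(1399646, 268502775)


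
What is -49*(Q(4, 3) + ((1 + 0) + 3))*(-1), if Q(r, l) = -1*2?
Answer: 98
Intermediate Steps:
Q(r, l) = -2
-49*(Q(4, 3) + ((1 + 0) + 3))*(-1) = -49*(-2 + ((1 + 0) + 3))*(-1) = -49*(-2 + (1 + 3))*(-1) = -49*(-2 + 4)*(-1) = -98*(-1) = -49*(-2) = 98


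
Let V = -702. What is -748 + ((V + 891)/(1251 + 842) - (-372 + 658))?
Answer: -309139/299 ≈ -1033.9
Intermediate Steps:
-748 + ((V + 891)/(1251 + 842) - (-372 + 658)) = -748 + ((-702 + 891)/(1251 + 842) - (-372 + 658)) = -748 + (189/2093 - 1*286) = -748 + (189*(1/2093) - 286) = -748 + (27/299 - 286) = -748 - 85487/299 = -309139/299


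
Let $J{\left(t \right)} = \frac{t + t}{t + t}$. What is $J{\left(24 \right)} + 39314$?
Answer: $39315$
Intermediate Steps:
$J{\left(t \right)} = 1$ ($J{\left(t \right)} = \frac{2 t}{2 t} = 2 t \frac{1}{2 t} = 1$)
$J{\left(24 \right)} + 39314 = 1 + 39314 = 39315$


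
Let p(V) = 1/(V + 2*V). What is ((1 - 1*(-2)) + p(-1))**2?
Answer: 64/9 ≈ 7.1111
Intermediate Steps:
p(V) = 1/(3*V)
((1 - 1*(-2)) + p(-1))**2 = ((1 - 1*(-2)) + (1/3)/(-1))**2 = ((1 + 2) + (1/3)*(-1))**2 = (3 - 1/3)**2 = (8/3)**2 = 64/9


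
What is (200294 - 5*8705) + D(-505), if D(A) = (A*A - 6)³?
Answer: 16585081701328628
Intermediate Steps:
D(A) = (-6 + A²)³ (D(A) = (A² - 6)³ = (-6 + A²)³)
(200294 - 5*8705) + D(-505) = (200294 - 5*8705) + (-6 + (-505)²)³ = (200294 - 43525) + (-6 + 255025)³ = 156769 + 255019³ = 156769 + 16585081701171859 = 16585081701328628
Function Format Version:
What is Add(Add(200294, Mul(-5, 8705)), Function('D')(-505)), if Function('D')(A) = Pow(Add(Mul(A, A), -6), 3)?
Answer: 16585081701328628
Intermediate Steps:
Function('D')(A) = Pow(Add(-6, Pow(A, 2)), 3) (Function('D')(A) = Pow(Add(Pow(A, 2), -6), 3) = Pow(Add(-6, Pow(A, 2)), 3))
Add(Add(200294, Mul(-5, 8705)), Function('D')(-505)) = Add(Add(200294, Mul(-5, 8705)), Pow(Add(-6, Pow(-505, 2)), 3)) = Add(Add(200294, -43525), Pow(Add(-6, 255025), 3)) = Add(156769, Pow(255019, 3)) = Add(156769, 16585081701171859) = 16585081701328628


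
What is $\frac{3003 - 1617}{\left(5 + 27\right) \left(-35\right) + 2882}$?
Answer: $\frac{693}{881} \approx 0.78661$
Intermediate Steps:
$\frac{3003 - 1617}{\left(5 + 27\right) \left(-35\right) + 2882} = \frac{1386}{32 \left(-35\right) + 2882} = \frac{1386}{-1120 + 2882} = \frac{1386}{1762} = 1386 \cdot \frac{1}{1762} = \frac{693}{881}$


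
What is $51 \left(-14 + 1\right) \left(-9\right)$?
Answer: $5967$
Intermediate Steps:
$51 \left(-14 + 1\right) \left(-9\right) = 51 \left(-13\right) \left(-9\right) = \left(-663\right) \left(-9\right) = 5967$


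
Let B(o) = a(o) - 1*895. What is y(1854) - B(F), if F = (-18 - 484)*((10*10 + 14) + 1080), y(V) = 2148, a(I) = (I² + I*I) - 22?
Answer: -718531946023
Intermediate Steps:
a(I) = -22 + 2*I² (a(I) = (I² + I²) - 22 = 2*I² - 22 = -22 + 2*I²)
F = -599388 (F = -502*((100 + 14) + 1080) = -502*(114 + 1080) = -502*1194 = -599388)
B(o) = -917 + 2*o² (B(o) = (-22 + 2*o²) - 1*895 = (-22 + 2*o²) - 895 = -917 + 2*o²)
y(1854) - B(F) = 2148 - (-917 + 2*(-599388)²) = 2148 - (-917 + 2*359265974544) = 2148 - (-917 + 718531949088) = 2148 - 1*718531948171 = 2148 - 718531948171 = -718531946023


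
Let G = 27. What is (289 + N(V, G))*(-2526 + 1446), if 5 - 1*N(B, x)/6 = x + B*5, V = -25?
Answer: -979560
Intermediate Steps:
N(B, x) = 30 - 30*B - 6*x (N(B, x) = 30 - 6*(x + B*5) = 30 - 6*(x + 5*B) = 30 + (-30*B - 6*x) = 30 - 30*B - 6*x)
(289 + N(V, G))*(-2526 + 1446) = (289 + (30 - 30*(-25) - 6*27))*(-2526 + 1446) = (289 + (30 + 750 - 162))*(-1080) = (289 + 618)*(-1080) = 907*(-1080) = -979560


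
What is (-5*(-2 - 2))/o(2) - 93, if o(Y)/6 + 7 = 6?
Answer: -289/3 ≈ -96.333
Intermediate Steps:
o(Y) = -6 (o(Y) = -42 + 6*6 = -42 + 36 = -6)
(-5*(-2 - 2))/o(2) - 93 = (-5*(-2 - 2))/(-6) - 93 = -(-5)*(-4)/6 - 93 = -1/6*20 - 93 = -10/3 - 93 = -289/3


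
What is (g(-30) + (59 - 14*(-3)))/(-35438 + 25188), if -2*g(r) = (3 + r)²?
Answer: 527/20500 ≈ 0.025707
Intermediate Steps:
g(r) = -(3 + r)²/2
(g(-30) + (59 - 14*(-3)))/(-35438 + 25188) = (-(3 - 30)²/2 + (59 - 14*(-3)))/(-35438 + 25188) = (-½*(-27)² + (59 + 42))/(-10250) = (-½*729 + 101)*(-1/10250) = (-729/2 + 101)*(-1/10250) = -527/2*(-1/10250) = 527/20500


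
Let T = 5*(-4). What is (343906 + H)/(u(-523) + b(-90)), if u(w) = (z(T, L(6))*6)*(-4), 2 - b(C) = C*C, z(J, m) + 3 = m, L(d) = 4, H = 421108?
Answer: -382507/4061 ≈ -94.190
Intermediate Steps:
T = -20
z(J, m) = -3 + m
b(C) = 2 - C² (b(C) = 2 - C*C = 2 - C²)
u(w) = -24 (u(w) = ((-3 + 4)*6)*(-4) = (1*6)*(-4) = 6*(-4) = -24)
(343906 + H)/(u(-523) + b(-90)) = (343906 + 421108)/(-24 + (2 - 1*(-90)²)) = 765014/(-24 + (2 - 1*8100)) = 765014/(-24 + (2 - 8100)) = 765014/(-24 - 8098) = 765014/(-8122) = 765014*(-1/8122) = -382507/4061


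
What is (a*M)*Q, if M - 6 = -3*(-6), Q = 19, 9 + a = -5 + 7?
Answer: -3192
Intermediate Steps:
a = -7 (a = -9 + (-5 + 7) = -9 + 2 = -7)
M = 24 (M = 6 - 3*(-6) = 6 + 18 = 24)
(a*M)*Q = -7*24*19 = -168*19 = -3192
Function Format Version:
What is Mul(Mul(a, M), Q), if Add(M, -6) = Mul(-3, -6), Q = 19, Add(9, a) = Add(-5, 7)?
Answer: -3192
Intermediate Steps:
a = -7 (a = Add(-9, Add(-5, 7)) = Add(-9, 2) = -7)
M = 24 (M = Add(6, Mul(-3, -6)) = Add(6, 18) = 24)
Mul(Mul(a, M), Q) = Mul(Mul(-7, 24), 19) = Mul(-168, 19) = -3192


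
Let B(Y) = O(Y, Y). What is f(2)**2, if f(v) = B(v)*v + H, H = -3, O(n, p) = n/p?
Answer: 1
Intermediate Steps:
B(Y) = 1 (B(Y) = Y/Y = 1)
f(v) = -3 + v (f(v) = 1*v - 3 = v - 3 = -3 + v)
f(2)**2 = (-3 + 2)**2 = (-1)**2 = 1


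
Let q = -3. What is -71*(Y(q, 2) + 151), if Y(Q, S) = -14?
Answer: -9727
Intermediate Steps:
-71*(Y(q, 2) + 151) = -71*(-14 + 151) = -71*137 = -9727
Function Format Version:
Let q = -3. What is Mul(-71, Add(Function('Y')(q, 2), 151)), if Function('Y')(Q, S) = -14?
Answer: -9727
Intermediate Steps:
Mul(-71, Add(Function('Y')(q, 2), 151)) = Mul(-71, Add(-14, 151)) = Mul(-71, 137) = -9727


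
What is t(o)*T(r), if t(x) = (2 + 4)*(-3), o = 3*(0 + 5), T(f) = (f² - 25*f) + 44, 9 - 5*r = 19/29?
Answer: -1915452/21025 ≈ -91.104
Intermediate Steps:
r = 242/145 (r = 9/5 - 19/(5*29) = 9/5 - ⅕*19/29 = 9/5 - 19/145 = 242/145 ≈ 1.6690)
T(f) = 44 + f² - 25*f
o = 15 (o = 3*5 = 15)
t(x) = -18 (t(x) = 6*(-3) = -18)
t(o)*T(r) = -18*(44 + (242/145)² - 25*242/145) = -18*(44 + 58564/21025 - 1210/29) = -18*106414/21025 = -1915452/21025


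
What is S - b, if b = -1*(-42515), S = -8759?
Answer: -51274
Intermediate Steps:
b = 42515
S - b = -8759 - 1*42515 = -8759 - 42515 = -51274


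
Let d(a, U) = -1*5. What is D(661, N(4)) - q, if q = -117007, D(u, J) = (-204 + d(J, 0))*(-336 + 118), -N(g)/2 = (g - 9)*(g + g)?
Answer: 162569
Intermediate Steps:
d(a, U) = -5
N(g) = -4*g*(-9 + g) (N(g) = -2*(g - 9)*(g + g) = -2*(-9 + g)*2*g = -4*g*(-9 + g))
D(u, J) = 45562 (D(u, J) = (-204 - 5)*(-336 + 118) = -209*(-218) = 45562)
D(661, N(4)) - q = 45562 - 1*(-117007) = 45562 + 117007 = 162569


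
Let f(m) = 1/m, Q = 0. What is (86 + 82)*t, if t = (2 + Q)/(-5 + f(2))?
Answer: -224/3 ≈ -74.667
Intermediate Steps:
t = -4/9 (t = (2 + 0)/(-5 + 1/2) = 2/(-5 + ½) = 2/(-9/2) = 2*(-2/9) = -4/9 ≈ -0.44444)
(86 + 82)*t = (86 + 82)*(-4/9) = 168*(-4/9) = -224/3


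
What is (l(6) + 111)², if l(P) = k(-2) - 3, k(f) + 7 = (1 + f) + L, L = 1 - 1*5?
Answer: 9216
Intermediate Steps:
L = -4 (L = 1 - 5 = -4)
k(f) = -10 + f (k(f) = -7 + ((1 + f) - 4) = -7 + (-3 + f) = -10 + f)
l(P) = -15 (l(P) = (-10 - 2) - 3 = -12 - 3 = -15)
(l(6) + 111)² = (-15 + 111)² = 96² = 9216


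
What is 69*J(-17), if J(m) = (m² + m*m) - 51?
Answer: 36363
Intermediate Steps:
J(m) = -51 + 2*m² (J(m) = (m² + m²) - 51 = 2*m² - 51 = -51 + 2*m²)
69*J(-17) = 69*(-51 + 2*(-17)²) = 69*(-51 + 2*289) = 69*(-51 + 578) = 69*527 = 36363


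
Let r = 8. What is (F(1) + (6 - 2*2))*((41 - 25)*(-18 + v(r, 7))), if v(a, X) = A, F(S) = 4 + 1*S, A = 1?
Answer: -1904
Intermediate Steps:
F(S) = 4 + S
v(a, X) = 1
(F(1) + (6 - 2*2))*((41 - 25)*(-18 + v(r, 7))) = ((4 + 1) + (6 - 2*2))*((41 - 25)*(-18 + 1)) = (5 + (6 - 4))*(16*(-17)) = (5 + 2)*(-272) = 7*(-272) = -1904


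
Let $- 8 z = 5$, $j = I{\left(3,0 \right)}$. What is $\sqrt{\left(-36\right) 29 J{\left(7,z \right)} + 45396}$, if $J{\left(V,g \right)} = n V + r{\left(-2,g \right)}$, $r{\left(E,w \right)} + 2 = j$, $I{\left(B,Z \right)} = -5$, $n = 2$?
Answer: $138 \sqrt{2} \approx 195.16$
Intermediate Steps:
$j = -5$
$z = - \frac{5}{8}$ ($z = \left(- \frac{1}{8}\right) 5 = - \frac{5}{8} \approx -0.625$)
$r{\left(E,w \right)} = -7$ ($r{\left(E,w \right)} = -2 - 5 = -7$)
$J{\left(V,g \right)} = -7 + 2 V$ ($J{\left(V,g \right)} = 2 V - 7 = -7 + 2 V$)
$\sqrt{\left(-36\right) 29 J{\left(7,z \right)} + 45396} = \sqrt{\left(-36\right) 29 \left(-7 + 2 \cdot 7\right) + 45396} = \sqrt{- 1044 \left(-7 + 14\right) + 45396} = \sqrt{\left(-1044\right) 7 + 45396} = \sqrt{-7308 + 45396} = \sqrt{38088} = 138 \sqrt{2}$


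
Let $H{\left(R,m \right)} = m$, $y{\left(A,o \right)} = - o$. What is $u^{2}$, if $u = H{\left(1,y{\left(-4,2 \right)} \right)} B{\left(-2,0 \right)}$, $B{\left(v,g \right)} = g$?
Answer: $0$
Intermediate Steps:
$u = 0$ ($u = \left(-1\right) 2 \cdot 0 = \left(-2\right) 0 = 0$)
$u^{2} = 0^{2} = 0$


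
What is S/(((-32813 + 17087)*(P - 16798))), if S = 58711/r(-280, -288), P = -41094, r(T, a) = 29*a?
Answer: -58711/7603740912384 ≈ -7.7213e-9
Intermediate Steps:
S = -58711/8352 (S = 58711/((29*(-288))) = 58711/(-8352) = 58711*(-1/8352) = -58711/8352 ≈ -7.0296)
S/(((-32813 + 17087)*(P - 16798))) = -58711*1/((-41094 - 16798)*(-32813 + 17087))/8352 = -58711/(8352*((-15726*(-57892)))) = -58711/8352/910409592 = -58711/8352*1/910409592 = -58711/7603740912384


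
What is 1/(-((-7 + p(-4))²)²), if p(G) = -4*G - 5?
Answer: -1/256 ≈ -0.0039063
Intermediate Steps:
p(G) = -5 - 4*G
1/(-((-7 + p(-4))²)²) = 1/(-((-7 + (-5 - 4*(-4)))²)²) = 1/(-((-7 + (-5 + 16))²)²) = 1/(-((-7 + 11)²)²) = 1/(-(4²)²) = 1/(-1*16²) = 1/(-1*256) = 1/(-256) = -1/256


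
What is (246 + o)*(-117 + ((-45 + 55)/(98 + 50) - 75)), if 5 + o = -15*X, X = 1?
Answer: -1604939/37 ≈ -43377.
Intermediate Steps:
o = -20 (o = -5 - 15*1 = -5 - 15 = -20)
(246 + o)*(-117 + ((-45 + 55)/(98 + 50) - 75)) = (246 - 20)*(-117 + ((-45 + 55)/(98 + 50) - 75)) = 226*(-117 + (10/148 - 75)) = 226*(-117 + (10*(1/148) - 75)) = 226*(-117 + (5/74 - 75)) = 226*(-117 - 5545/74) = 226*(-14203/74) = -1604939/37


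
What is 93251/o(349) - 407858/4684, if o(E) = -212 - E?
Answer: -332798011/1313862 ≈ -253.30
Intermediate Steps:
93251/o(349) - 407858/4684 = 93251/(-212 - 1*349) - 407858/4684 = 93251/(-212 - 349) - 407858*1/4684 = 93251/(-561) - 203929/2342 = 93251*(-1/561) - 203929/2342 = -93251/561 - 203929/2342 = -332798011/1313862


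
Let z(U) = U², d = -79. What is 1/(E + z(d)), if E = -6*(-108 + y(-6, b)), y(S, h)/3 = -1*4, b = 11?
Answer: 1/6961 ≈ 0.00014366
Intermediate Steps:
y(S, h) = -12 (y(S, h) = 3*(-1*4) = 3*(-4) = -12)
E = 720 (E = -6*(-108 - 12) = -6*(-120) = 720)
1/(E + z(d)) = 1/(720 + (-79)²) = 1/(720 + 6241) = 1/6961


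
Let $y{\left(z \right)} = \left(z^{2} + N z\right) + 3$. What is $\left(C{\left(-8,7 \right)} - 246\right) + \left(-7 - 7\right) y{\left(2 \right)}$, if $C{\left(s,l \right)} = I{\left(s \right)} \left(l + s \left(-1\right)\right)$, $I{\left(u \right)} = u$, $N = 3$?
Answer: $-548$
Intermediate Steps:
$y{\left(z \right)} = 3 + z^{2} + 3 z$ ($y{\left(z \right)} = \left(z^{2} + 3 z\right) + 3 = 3 + z^{2} + 3 z$)
$C{\left(s,l \right)} = s \left(l - s\right)$ ($C{\left(s,l \right)} = s \left(l + s \left(-1\right)\right) = s \left(l - s\right)$)
$\left(C{\left(-8,7 \right)} - 246\right) + \left(-7 - 7\right) y{\left(2 \right)} = \left(- 8 \left(7 - -8\right) - 246\right) + \left(-7 - 7\right) \left(3 + 2^{2} + 3 \cdot 2\right) = \left(- 8 \left(7 + 8\right) - 246\right) - 14 \left(3 + 4 + 6\right) = \left(\left(-8\right) 15 - 246\right) - 182 = \left(-120 - 246\right) - 182 = -366 - 182 = -548$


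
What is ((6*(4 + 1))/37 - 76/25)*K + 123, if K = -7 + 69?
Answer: -14069/925 ≈ -15.210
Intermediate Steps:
K = 62
((6*(4 + 1))/37 - 76/25)*K + 123 = ((6*(4 + 1))/37 - 76/25)*62 + 123 = ((6*5)*(1/37) - 76*1/25)*62 + 123 = (30*(1/37) - 76/25)*62 + 123 = (30/37 - 76/25)*62 + 123 = -2062/925*62 + 123 = -127844/925 + 123 = -14069/925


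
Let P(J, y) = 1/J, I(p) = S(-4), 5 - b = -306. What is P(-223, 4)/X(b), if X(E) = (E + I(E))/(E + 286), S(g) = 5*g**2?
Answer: -597/87193 ≈ -0.0068469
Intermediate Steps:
b = 311 (b = 5 - 1*(-306) = 5 + 306 = 311)
I(p) = 80 (I(p) = 5*(-4)**2 = 5*16 = 80)
X(E) = (80 + E)/(286 + E) (X(E) = (E + 80)/(E + 286) = (80 + E)/(286 + E))
P(-223, 4)/X(b) = 1/((-223)*(((80 + 311)/(286 + 311)))) = -1/(223*(391/597)) = -1/(223*((1/597)*391)) = -1/(223*391/597) = -1/223*597/391 = -597/87193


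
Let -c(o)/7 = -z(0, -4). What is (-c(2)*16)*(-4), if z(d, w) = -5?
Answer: -2240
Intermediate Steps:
c(o) = -35 (c(o) = -(-7)*(-5) = -7*5 = -35)
(-c(2)*16)*(-4) = (-1*(-35)*16)*(-4) = (35*16)*(-4) = 560*(-4) = -2240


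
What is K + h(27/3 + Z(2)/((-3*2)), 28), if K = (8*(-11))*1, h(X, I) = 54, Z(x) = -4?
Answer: -34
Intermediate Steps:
K = -88 (K = -88*1 = -88)
K + h(27/3 + Z(2)/((-3*2)), 28) = -88 + 54 = -34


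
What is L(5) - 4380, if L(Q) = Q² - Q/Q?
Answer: -4356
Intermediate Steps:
L(Q) = -1 + Q² (L(Q) = Q² - 1*1 = Q² - 1 = -1 + Q²)
L(5) - 4380 = (-1 + 5²) - 4380 = (-1 + 25) - 4380 = 24 - 4380 = -4356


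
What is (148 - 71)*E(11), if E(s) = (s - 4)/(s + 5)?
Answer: 539/16 ≈ 33.688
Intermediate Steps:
E(s) = (-4 + s)/(5 + s)
(148 - 71)*E(11) = (148 - 71)*((-4 + 11)/(5 + 11)) = 77*(7/16) = 539/16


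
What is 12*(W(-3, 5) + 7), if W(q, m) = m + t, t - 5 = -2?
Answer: 180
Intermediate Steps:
t = 3 (t = 5 - 2 = 3)
W(q, m) = 3 + m (W(q, m) = m + 3 = 3 + m)
12*(W(-3, 5) + 7) = 12*((3 + 5) + 7) = 12*(8 + 7) = 12*15 = 180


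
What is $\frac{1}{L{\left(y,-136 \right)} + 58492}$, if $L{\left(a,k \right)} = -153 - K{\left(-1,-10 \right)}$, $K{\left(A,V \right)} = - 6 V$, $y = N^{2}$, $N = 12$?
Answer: $\frac{1}{58279} \approx 1.7159 \cdot 10^{-5}$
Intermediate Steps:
$y = 144$ ($y = 12^{2} = 144$)
$L{\left(a,k \right)} = -213$ ($L{\left(a,k \right)} = -153 - \left(-6\right) \left(-10\right) = -153 - 60 = -213$)
$\frac{1}{L{\left(y,-136 \right)} + 58492} = \frac{1}{-213 + 58492} = \frac{1}{58279}$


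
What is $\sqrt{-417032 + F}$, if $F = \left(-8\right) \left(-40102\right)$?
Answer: $2 i \sqrt{24054} \approx 310.19 i$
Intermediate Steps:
$F = 320816$
$\sqrt{-417032 + F} = \sqrt{-417032 + 320816} = \sqrt{-96216} = 2 i \sqrt{24054}$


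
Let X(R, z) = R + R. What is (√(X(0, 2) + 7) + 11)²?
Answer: (11 + √7)² ≈ 186.21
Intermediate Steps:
X(R, z) = 2*R
(√(X(0, 2) + 7) + 11)² = (√(2*0 + 7) + 11)² = (√(0 + 7) + 11)² = (√7 + 11)² = (11 + √7)²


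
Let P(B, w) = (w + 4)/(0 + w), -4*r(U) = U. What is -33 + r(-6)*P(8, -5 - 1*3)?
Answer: -129/4 ≈ -32.250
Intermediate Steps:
r(U) = -U/4
P(B, w) = (4 + w)/w
-33 + r(-6)*P(8, -5 - 1*3) = -33 + (-1/4*(-6))*((4 + (-5 - 1*3))/(-5 - 1*3)) = -33 + 3*((4 + (-5 - 3))/(-5 - 3))/2 = -33 + 3*((4 - 8)/(-8))/2 = -33 + 3*(-1/8*(-4))/2 = -33 + (3/2)*(1/2) = -33 + 3/4 = -129/4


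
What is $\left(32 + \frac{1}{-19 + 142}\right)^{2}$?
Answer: $\frac{15499969}{15129} \approx 1024.5$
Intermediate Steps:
$\left(32 + \frac{1}{-19 + 142}\right)^{2} = \left(32 + \frac{1}{123}\right)^{2} = \left(\frac{3937}{123}\right)^{2} = \frac{15499969}{15129}$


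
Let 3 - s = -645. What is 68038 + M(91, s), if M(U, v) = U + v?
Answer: 68777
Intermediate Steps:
s = 648 (s = 3 - 1*(-645) = 3 + 645 = 648)
68038 + M(91, s) = 68038 + (91 + 648) = 68038 + 739 = 68777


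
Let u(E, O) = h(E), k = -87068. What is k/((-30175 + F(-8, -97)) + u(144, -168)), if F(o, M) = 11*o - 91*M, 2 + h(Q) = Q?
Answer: 43534/10647 ≈ 4.0889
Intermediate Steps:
h(Q) = -2 + Q
u(E, O) = -2 + E
F(o, M) = -91*M + 11*o
k/((-30175 + F(-8, -97)) + u(144, -168)) = -87068/((-30175 + (-91*(-97) + 11*(-8))) + (-2 + 144)) = -87068/((-30175 + (8827 - 88)) + 142) = -87068/((-30175 + 8739) + 142) = -87068/(-21436 + 142) = -87068/(-21294) = -87068*(-1/21294) = 43534/10647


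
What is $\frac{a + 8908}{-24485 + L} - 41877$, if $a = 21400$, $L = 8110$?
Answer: $- \frac{685766183}{16375} \approx -41879.0$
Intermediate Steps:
$\frac{a + 8908}{-24485 + L} - 41877 = \frac{21400 + 8908}{-24485 + 8110} - 41877 = \frac{30308}{-16375} - 41877 = 30308 \left(- \frac{1}{16375}\right) - 41877 = - \frac{30308}{16375} - 41877 = - \frac{685766183}{16375}$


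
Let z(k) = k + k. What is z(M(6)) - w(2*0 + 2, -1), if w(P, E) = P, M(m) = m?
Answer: 10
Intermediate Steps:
z(k) = 2*k
z(M(6)) - w(2*0 + 2, -1) = 2*6 - (2*0 + 2) = 12 - (0 + 2) = 12 - 1*2 = 12 - 2 = 10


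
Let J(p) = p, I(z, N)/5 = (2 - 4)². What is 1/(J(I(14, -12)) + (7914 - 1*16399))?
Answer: -1/8465 ≈ -0.00011813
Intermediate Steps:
I(z, N) = 20 (I(z, N) = 5*(2 - 4)² = 5*(-2)² = 5*4 = 20)
1/(J(I(14, -12)) + (7914 - 1*16399)) = 1/(20 + (7914 - 1*16399)) = 1/(20 + (7914 - 16399)) = 1/(20 - 8485) = 1/(-8465) = -1/8465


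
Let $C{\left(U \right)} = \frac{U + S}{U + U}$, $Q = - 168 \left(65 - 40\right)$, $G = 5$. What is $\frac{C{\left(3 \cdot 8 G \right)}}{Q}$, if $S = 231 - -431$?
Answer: $- \frac{391}{504000} \approx -0.00077579$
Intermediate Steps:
$S = 662$ ($S = 231 + 431 = 662$)
$Q = -4200$ ($Q = \left(-168\right) 25 = -4200$)
$C{\left(U \right)} = \frac{662 + U}{2 U}$ ($C{\left(U \right)} = \frac{U + 662}{U + U} = \frac{662 + U}{2 U}$)
$\frac{C{\left(3 \cdot 8 G \right)}}{Q} = \frac{\frac{1}{2} \frac{1}{3 \cdot 8 \cdot 5} \left(662 + 3 \cdot 8 \cdot 5\right)}{-4200} = \frac{662 + 24 \cdot 5}{2 \cdot 24 \cdot 5} \left(- \frac{1}{4200}\right) = \frac{662 + 120}{2 \cdot 120} \left(- \frac{1}{4200}\right) = \frac{1}{2} \cdot \frac{1}{120} \cdot 782 \left(- \frac{1}{4200}\right) = \frac{391}{120} \left(- \frac{1}{4200}\right) = - \frac{391}{504000}$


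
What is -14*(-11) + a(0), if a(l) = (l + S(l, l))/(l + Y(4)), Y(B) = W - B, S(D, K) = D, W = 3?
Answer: 154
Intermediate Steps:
Y(B) = 3 - B
a(l) = 2*l/(-1 + l) (a(l) = (l + l)/(l + (3 - 1*4)) = (2*l)/(l + (3 - 4)) = (2*l)/(l - 1) = (2*l)/(-1 + l) = 2*l/(-1 + l))
-14*(-11) + a(0) = -14*(-11) + 2*0/(-1 + 0) = 154 + 2*0/(-1) = 154 + 2*0*(-1) = 154 + 0 = 154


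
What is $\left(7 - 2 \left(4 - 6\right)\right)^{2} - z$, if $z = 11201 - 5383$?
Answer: $-5697$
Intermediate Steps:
$z = 5818$
$\left(7 - 2 \left(4 - 6\right)\right)^{2} - z = \left(7 - 2 \left(4 - 6\right)\right)^{2} - 5818 = \left(7 - -4\right)^{2} - 5818 = \left(7 + 4\right)^{2} - 5818 = 11^{2} - 5818 = 121 - 5818 = -5697$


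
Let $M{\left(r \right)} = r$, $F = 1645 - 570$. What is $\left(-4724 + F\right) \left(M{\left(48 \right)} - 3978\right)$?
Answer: $14340570$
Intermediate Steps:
$F = 1075$
$\left(-4724 + F\right) \left(M{\left(48 \right)} - 3978\right) = \left(-4724 + 1075\right) \left(48 - 3978\right) = \left(-3649\right) \left(-3930\right) = 14340570$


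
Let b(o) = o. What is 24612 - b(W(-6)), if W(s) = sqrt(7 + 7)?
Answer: 24612 - sqrt(14) ≈ 24608.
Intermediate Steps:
W(s) = sqrt(14)
24612 - b(W(-6)) = 24612 - sqrt(14)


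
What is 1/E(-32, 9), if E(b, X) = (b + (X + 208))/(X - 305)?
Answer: -8/5 ≈ -1.6000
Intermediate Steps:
E(b, X) = (208 + X + b)/(-305 + X) (E(b, X) = (b + (208 + X))/(-305 + X) = (208 + X + b)/(-305 + X))
1/E(-32, 9) = 1/((208 + 9 - 32)/(-305 + 9)) = 1/(185/(-296)) = 1/(-1/296*185) = 1/(-5/8) = -8/5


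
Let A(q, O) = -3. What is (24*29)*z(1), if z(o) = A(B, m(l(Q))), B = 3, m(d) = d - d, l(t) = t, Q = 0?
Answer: -2088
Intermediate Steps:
m(d) = 0
z(o) = -3
(24*29)*z(1) = (24*29)*(-3) = 696*(-3) = -2088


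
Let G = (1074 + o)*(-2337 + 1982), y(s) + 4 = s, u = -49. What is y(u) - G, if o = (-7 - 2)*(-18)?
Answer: 438727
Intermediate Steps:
o = 162 (o = -9*(-18) = 162)
y(s) = -4 + s
G = -438780 (G = (1074 + 162)*(-2337 + 1982) = 1236*(-355) = -438780)
y(u) - G = (-4 - 49) - 1*(-438780) = -53 + 438780 = 438727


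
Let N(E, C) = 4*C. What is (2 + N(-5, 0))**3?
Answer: 8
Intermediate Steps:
(2 + N(-5, 0))**3 = (2 + 4*0)**3 = (2 + 0)**3 = 2**3 = 8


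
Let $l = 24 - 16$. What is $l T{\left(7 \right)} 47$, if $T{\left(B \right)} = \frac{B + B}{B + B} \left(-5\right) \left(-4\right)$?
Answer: $7520$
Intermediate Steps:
$l = 8$ ($l = 24 - 16 = 8$)
$T{\left(B \right)} = 20$ ($T{\left(B \right)} = \frac{2 B}{2 B} \left(-5\right) \left(-4\right) = 2 B \frac{1}{2 B} \left(-5\right) \left(-4\right) = 1 \left(-5\right) \left(-4\right) = \left(-5\right) \left(-4\right) = 20$)
$l T{\left(7 \right)} 47 = 8 \cdot 20 \cdot 47 = 160 \cdot 47 = 7520$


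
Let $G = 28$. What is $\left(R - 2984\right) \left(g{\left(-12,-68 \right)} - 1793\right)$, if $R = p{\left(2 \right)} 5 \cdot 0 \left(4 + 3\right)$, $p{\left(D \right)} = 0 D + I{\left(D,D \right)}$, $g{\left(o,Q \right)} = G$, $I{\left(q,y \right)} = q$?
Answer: $5266760$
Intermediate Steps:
$g{\left(o,Q \right)} = 28$
$p{\left(D \right)} = D$ ($p{\left(D \right)} = 0 D + D = 0 + D = D$)
$R = 0$ ($R = 2 \cdot 5 \cdot 0 \left(4 + 3\right) = 10 \cdot 0 \cdot 7 = 10 \cdot 0 = 0$)
$\left(R - 2984\right) \left(g{\left(-12,-68 \right)} - 1793\right) = \left(0 - 2984\right) \left(28 - 1793\right) = \left(-2984\right) \left(-1765\right) = 5266760$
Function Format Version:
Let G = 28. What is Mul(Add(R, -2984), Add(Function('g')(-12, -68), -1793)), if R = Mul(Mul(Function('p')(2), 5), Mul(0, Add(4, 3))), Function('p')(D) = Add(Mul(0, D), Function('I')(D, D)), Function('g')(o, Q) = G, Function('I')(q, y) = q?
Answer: 5266760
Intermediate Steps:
Function('g')(o, Q) = 28
Function('p')(D) = D (Function('p')(D) = Add(Mul(0, D), D) = Add(0, D) = D)
R = 0 (R = Mul(Mul(2, 5), Mul(0, Add(4, 3))) = Mul(10, Mul(0, 7)) = Mul(10, 0) = 0)
Mul(Add(R, -2984), Add(Function('g')(-12, -68), -1793)) = Mul(Add(0, -2984), Add(28, -1793)) = Mul(-2984, -1765) = 5266760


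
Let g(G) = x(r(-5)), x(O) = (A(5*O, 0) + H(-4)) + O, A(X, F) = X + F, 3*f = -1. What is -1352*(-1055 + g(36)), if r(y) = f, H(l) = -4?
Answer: 1434472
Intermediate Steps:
f = -1/3 (f = (1/3)*(-1) = -1/3 ≈ -0.33333)
A(X, F) = F + X
r(y) = -1/3
x(O) = -4 + 6*O (x(O) = ((0 + 5*O) - 4) + O = (5*O - 4) + O = (-4 + 5*O) + O = -4 + 6*O)
g(G) = -6 (g(G) = -4 + 6*(-1/3) = -4 - 2 = -6)
-1352*(-1055 + g(36)) = -1352*(-1055 - 6) = -1352*(-1061) = 1434472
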